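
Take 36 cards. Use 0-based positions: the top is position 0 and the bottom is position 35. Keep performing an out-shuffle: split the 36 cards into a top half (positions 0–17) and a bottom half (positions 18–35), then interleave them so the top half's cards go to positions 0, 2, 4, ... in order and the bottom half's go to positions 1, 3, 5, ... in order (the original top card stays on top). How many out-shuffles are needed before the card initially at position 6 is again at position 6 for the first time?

12

Follow position 6 under repeated out-shuffles:
6 → 12 → 24 → 13 → 26 → 17 → 34 → 33 → 31 → 27 → 19 → 3 → 6
It first returns after 12 out-shuffles.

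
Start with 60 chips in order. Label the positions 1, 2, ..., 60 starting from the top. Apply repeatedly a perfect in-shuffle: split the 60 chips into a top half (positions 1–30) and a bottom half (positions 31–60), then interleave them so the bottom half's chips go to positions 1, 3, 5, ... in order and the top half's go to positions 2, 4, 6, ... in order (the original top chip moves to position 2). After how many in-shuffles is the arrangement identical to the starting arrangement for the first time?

60

The in-shuffle permutes the 60 positions with cycle lengths [60].
Every chip is home exactly when every cycle has completed a whole number of laps, i.e. after lcm(60) = 60 in-shuffles.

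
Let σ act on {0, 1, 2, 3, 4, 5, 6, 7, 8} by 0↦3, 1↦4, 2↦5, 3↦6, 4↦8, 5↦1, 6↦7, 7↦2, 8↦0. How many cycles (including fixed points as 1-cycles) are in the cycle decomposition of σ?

Cycle decomposition: (0 3 6 7 2 5 1 4 8).
1 cycle.

1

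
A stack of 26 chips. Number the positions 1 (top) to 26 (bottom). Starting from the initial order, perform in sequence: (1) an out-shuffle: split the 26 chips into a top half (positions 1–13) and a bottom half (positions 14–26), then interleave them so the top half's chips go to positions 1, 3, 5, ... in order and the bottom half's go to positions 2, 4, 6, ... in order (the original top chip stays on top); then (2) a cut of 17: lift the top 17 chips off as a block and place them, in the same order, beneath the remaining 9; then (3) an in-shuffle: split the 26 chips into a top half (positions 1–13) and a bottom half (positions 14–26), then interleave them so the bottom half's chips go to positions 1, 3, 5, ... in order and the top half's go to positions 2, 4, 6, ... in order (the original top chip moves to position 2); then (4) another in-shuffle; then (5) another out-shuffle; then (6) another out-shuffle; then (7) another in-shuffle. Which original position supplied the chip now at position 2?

25

Undo the operations in reverse order, starting from position 2:
  undo op 7 (in-shuffle, from top half): 2 ← 1
  undo op 6 (out-shuffle, from top half): 1 ← 1
  undo op 5 (out-shuffle, from top half): 1 ← 1
  undo op 4 (in-shuffle, from bottom half): 1 ← 14
  undo op 3 (in-shuffle, from top half): 14 ← 7
  undo op 2 (cut 17): 7 ← 24
  undo op 1 (out-shuffle, from bottom half): 24 ← 25
So the chip at position 2 came from original position 25.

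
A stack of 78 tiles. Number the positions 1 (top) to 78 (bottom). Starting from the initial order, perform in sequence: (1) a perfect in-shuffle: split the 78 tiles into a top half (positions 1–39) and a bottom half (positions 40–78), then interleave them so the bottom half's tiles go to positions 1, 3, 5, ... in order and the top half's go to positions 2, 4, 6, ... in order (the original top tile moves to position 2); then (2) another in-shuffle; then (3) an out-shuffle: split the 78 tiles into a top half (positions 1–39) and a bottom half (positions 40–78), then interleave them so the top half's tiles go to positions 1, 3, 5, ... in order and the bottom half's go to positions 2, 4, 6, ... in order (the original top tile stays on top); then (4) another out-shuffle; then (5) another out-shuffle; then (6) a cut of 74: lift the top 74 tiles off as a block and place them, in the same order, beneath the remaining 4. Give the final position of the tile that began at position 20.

Track the tile from position 20 forward through each operation:
  after op 1 (in-shuffle): 20 → 40
  after op 2 (in-shuffle): 40 → 1
  after op 3 (out-shuffle): 1 → 1
  after op 4 (out-shuffle): 1 → 1
  after op 5 (out-shuffle): 1 → 1
  after op 6 (cut 74): 1 → 5

5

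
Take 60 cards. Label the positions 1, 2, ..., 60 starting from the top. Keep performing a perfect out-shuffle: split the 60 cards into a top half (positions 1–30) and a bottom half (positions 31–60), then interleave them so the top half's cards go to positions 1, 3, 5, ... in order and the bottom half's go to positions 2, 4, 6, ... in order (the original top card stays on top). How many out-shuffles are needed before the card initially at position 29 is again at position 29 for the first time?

Follow position 29 under repeated out-shuffles:
29 → 57 → 54 → 48 → 36 → 12 → 23 → 45 → ... → 29 (length 58)
It first returns after 58 out-shuffles.

58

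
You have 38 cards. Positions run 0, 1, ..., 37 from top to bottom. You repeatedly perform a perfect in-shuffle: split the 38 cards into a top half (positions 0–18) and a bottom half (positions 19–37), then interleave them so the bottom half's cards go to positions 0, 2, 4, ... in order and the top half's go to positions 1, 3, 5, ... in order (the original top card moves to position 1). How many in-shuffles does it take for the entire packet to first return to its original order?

12

The in-shuffle permutes the 38 positions with cycle lengths [2, 12, 12, 12].
Every card is home exactly when every cycle has completed a whole number of laps, i.e. after lcm(2, 12) = 12 in-shuffles.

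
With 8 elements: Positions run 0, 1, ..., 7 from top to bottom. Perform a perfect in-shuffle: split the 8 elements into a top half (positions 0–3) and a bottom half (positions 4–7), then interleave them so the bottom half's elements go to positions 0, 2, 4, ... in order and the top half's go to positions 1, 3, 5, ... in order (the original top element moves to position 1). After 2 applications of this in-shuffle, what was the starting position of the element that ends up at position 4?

Work backwards from position 4, undoing one in-shuffle at a time:
4 ← 6 ← 7
So the element now at position 4 started at position 7.

7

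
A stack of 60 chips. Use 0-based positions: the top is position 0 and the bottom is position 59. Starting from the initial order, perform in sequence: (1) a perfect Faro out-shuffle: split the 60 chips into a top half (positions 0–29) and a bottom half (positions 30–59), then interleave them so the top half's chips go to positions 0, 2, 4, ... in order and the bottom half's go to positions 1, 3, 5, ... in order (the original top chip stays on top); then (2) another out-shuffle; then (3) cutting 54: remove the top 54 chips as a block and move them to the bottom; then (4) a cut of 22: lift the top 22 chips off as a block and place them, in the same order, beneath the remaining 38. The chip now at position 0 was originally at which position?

4

Undo the operations in reverse order, starting from position 0:
  undo op 4 (cut 22): 0 ← 22
  undo op 3 (cut 54): 22 ← 16
  undo op 2 (out-shuffle, from top half): 16 ← 8
  undo op 1 (out-shuffle, from top half): 8 ← 4
So the chip at position 0 came from original position 4.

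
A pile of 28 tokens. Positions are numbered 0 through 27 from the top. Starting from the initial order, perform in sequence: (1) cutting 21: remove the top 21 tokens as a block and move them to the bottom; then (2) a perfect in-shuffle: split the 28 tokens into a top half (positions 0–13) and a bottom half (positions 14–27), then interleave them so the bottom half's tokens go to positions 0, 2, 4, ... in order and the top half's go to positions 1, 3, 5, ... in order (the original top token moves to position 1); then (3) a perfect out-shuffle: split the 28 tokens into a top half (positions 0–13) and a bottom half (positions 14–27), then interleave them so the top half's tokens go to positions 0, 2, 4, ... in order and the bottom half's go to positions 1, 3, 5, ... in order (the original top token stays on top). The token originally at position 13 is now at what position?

Track the token from position 13 forward through each operation:
  after op 1 (cut 21): 13 → 20
  after op 2 (in-shuffle): 20 → 12
  after op 3 (out-shuffle): 12 → 24

24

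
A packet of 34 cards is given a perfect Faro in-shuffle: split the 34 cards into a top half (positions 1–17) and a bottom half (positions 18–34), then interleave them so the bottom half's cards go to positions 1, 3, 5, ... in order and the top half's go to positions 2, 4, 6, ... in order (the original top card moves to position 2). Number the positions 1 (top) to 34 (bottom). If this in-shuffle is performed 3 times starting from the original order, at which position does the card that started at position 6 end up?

13

Track the card's position through each in-shuffle:
6 → 12 → 24 → 13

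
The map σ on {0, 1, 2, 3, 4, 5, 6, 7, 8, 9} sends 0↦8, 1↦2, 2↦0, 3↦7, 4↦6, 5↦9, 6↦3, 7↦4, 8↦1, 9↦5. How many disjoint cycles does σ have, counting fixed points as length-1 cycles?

3

Cycle decomposition: (0 8 1 2) (3 7 4 6) (5 9).
3 cycles.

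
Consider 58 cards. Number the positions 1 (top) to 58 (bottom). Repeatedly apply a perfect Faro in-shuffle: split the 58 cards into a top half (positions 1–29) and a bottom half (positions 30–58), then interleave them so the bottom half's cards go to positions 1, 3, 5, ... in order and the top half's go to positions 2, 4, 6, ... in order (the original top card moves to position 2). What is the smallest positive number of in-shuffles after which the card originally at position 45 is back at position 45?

Follow position 45 under repeated in-shuffles:
45 → 31 → 3 → 6 → 12 → 24 → 48 → 37 → ... → 45 (length 58)
It first returns after 58 in-shuffles.

58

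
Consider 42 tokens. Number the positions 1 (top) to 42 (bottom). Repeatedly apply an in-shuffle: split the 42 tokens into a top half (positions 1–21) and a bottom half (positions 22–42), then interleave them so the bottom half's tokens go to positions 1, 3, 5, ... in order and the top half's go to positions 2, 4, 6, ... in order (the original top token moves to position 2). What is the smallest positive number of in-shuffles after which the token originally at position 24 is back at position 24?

14

Follow position 24 under repeated in-shuffles:
24 → 5 → 10 → 20 → 40 → 37 → 31 → 19 → 38 → 33 → 23 → 3 → 6 → 12 → 24
It first returns after 14 in-shuffles.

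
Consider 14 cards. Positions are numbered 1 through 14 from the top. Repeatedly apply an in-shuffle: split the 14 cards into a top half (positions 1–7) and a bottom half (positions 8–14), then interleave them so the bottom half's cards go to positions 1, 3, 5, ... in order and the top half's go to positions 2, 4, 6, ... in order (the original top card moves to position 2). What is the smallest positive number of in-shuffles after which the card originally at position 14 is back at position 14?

4

Follow position 14 under repeated in-shuffles:
14 → 13 → 11 → 7 → 14
It first returns after 4 in-shuffles.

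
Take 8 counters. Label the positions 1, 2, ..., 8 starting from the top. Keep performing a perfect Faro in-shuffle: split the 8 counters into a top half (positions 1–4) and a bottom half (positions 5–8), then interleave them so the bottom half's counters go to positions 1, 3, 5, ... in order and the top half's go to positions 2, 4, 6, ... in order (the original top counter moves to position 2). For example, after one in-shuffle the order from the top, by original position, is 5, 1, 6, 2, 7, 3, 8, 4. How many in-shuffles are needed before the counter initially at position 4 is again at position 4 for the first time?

Follow position 4 under repeated in-shuffles:
4 → 8 → 7 → 5 → 1 → 2 → 4
It first returns after 6 in-shuffles.

6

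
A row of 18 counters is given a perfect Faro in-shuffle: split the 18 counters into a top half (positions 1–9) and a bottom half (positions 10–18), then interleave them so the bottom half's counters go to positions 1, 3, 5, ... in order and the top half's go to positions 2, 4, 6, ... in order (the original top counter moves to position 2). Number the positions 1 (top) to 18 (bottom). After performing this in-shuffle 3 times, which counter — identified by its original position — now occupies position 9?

Work backwards from position 9, undoing one in-shuffle at a time:
9 ← 14 ← 7 ← 13
So the counter now at position 9 started at position 13.

13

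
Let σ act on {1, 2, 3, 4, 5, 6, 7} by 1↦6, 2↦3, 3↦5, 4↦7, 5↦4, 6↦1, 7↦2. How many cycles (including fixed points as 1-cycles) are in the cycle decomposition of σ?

Cycle decomposition: (1 6) (2 3 5 4 7).
2 cycles.

2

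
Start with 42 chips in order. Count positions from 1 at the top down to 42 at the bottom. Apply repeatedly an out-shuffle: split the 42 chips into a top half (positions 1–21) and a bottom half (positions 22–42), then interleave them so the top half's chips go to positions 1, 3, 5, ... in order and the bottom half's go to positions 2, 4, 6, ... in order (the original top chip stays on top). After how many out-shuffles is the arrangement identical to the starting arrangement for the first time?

20

The out-shuffle permutes the 42 positions with cycle lengths [1, 1, 20, 20].
Every chip is home exactly when every cycle has completed a whole number of laps, i.e. after lcm(1, 20) = 20 out-shuffles.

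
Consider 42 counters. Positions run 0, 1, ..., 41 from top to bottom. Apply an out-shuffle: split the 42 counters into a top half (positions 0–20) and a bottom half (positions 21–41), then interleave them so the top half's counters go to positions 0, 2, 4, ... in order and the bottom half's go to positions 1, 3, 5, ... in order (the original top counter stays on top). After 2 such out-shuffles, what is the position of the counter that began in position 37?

25

Track the counter's position through each out-shuffle:
37 → 33 → 25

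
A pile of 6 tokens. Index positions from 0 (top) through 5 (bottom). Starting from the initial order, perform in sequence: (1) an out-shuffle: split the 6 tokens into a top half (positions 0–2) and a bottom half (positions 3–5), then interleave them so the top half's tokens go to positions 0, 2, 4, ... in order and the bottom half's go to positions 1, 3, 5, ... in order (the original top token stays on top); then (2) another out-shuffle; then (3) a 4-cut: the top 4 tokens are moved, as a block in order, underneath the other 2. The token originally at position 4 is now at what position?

Track the token from position 4 forward through each operation:
  after op 1 (out-shuffle): 4 → 3
  after op 2 (out-shuffle): 3 → 1
  after op 3 (cut 4): 1 → 3

3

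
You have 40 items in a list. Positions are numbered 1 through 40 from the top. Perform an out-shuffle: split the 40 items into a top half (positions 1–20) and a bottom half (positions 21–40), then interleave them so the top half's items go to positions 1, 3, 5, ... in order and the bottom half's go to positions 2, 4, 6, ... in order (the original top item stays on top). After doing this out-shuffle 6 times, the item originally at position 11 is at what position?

Track the item's position through each out-shuffle:
11 → 21 → 2 → 3 → 5 → 9 → 17

17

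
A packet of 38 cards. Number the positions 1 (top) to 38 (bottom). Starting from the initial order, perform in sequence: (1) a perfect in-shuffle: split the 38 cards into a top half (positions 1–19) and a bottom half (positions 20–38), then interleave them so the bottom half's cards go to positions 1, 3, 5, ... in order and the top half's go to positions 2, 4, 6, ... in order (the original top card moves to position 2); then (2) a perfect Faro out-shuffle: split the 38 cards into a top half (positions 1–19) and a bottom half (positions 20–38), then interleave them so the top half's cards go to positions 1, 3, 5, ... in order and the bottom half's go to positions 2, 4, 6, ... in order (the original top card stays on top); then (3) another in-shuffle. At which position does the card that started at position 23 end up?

26

Track the card from position 23 forward through each operation:
  after op 1 (in-shuffle): 23 → 7
  after op 2 (out-shuffle): 7 → 13
  after op 3 (in-shuffle): 13 → 26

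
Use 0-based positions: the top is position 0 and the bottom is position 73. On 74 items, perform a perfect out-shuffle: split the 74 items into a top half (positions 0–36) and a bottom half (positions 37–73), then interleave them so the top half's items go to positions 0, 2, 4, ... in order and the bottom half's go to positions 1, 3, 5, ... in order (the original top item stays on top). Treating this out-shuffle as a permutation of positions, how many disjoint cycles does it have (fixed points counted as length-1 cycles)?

Trace each unvisited position around until it returns:
(0) (1 2 4 8 16 32 64 55 37) (3 6 12 24 48 23 46 19 38) (5 10 20 40 7 14 28 56 39) (9 18 36 72 71 69 65 57 41) (11 22 44 15 30 60 47 21 42) (13 26 52 31 62 51 29 58 43) (17 34 68 63 53 33 66 59 45) ... plus 2 more
10 cycles in total.

10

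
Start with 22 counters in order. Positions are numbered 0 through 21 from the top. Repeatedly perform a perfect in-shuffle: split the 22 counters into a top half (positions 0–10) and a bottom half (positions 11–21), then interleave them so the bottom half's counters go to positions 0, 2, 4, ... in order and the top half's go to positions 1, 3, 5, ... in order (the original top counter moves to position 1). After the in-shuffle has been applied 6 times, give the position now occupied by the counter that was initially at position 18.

Track the counter's position through each in-shuffle:
18 → 14 → 6 → 13 → 4 → 9 → 19

19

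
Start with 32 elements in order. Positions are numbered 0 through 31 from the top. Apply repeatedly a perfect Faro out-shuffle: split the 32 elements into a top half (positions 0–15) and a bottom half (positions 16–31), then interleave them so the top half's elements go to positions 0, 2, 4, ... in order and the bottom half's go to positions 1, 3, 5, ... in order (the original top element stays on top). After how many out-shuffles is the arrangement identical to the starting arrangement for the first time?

5

The out-shuffle permutes the 32 positions with cycle lengths [1, 1, 5, 5, 5, 5, 5, 5].
Every element is home exactly when every cycle has completed a whole number of laps, i.e. after lcm(1, 5) = 5 out-shuffles.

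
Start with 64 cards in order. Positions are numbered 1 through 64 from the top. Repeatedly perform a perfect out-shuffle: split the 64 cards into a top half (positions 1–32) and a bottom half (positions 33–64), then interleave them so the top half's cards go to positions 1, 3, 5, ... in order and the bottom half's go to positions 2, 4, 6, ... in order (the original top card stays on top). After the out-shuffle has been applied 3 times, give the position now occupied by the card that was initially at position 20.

Track the card's position through each out-shuffle:
20 → 39 → 14 → 27

27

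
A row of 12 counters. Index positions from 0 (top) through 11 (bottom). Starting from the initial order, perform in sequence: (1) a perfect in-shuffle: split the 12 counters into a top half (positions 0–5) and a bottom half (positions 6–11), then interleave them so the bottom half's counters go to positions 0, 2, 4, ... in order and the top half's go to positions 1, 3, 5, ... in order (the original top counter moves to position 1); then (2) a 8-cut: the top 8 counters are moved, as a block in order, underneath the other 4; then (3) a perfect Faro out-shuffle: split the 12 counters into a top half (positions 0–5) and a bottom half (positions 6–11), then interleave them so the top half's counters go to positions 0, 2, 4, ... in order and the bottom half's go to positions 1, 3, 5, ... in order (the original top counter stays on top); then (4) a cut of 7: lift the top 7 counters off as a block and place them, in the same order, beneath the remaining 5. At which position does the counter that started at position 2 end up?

Track the counter from position 2 forward through each operation:
  after op 1 (in-shuffle): 2 → 5
  after op 2 (cut 8): 5 → 9
  after op 3 (out-shuffle): 9 → 7
  after op 4 (cut 7): 7 → 0

0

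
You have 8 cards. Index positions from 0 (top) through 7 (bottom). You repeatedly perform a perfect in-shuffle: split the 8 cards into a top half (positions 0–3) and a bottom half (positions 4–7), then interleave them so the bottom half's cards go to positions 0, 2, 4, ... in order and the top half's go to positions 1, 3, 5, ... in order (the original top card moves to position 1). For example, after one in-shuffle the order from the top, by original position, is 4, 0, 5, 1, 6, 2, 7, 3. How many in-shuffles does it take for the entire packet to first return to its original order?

6

The in-shuffle permutes the 8 positions with cycle lengths [2, 6].
Every card is home exactly when every cycle has completed a whole number of laps, i.e. after lcm(2, 6) = 6 in-shuffles.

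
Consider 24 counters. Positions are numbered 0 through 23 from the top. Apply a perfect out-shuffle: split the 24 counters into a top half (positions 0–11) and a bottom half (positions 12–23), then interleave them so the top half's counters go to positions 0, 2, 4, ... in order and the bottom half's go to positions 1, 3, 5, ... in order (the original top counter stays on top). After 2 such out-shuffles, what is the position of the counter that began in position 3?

12

Track the counter's position through each out-shuffle:
3 → 6 → 12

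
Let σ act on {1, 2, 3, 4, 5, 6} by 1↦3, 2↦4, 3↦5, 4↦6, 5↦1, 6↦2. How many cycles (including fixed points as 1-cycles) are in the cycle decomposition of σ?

Cycle decomposition: (1 3 5) (2 4 6).
2 cycles.

2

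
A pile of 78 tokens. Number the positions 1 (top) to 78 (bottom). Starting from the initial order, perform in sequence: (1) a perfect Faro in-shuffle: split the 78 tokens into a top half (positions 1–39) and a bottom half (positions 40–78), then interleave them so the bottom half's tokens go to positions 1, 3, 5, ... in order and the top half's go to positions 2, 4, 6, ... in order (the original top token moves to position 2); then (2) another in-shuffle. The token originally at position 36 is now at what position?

65

Track the token from position 36 forward through each operation:
  after op 1 (in-shuffle): 36 → 72
  after op 2 (in-shuffle): 72 → 65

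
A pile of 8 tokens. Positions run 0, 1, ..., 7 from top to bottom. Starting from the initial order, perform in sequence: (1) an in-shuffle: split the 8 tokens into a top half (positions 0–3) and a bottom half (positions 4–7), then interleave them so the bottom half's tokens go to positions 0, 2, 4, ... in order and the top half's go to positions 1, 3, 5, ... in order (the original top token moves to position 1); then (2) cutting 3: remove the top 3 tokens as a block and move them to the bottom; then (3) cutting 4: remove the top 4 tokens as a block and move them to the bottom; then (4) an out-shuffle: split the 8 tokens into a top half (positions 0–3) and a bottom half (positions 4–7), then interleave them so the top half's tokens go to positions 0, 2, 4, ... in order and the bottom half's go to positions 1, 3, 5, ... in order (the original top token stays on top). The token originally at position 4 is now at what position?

Track the token from position 4 forward through each operation:
  after op 1 (in-shuffle): 4 → 0
  after op 2 (cut 3): 0 → 5
  after op 3 (cut 4): 5 → 1
  after op 4 (out-shuffle): 1 → 2

2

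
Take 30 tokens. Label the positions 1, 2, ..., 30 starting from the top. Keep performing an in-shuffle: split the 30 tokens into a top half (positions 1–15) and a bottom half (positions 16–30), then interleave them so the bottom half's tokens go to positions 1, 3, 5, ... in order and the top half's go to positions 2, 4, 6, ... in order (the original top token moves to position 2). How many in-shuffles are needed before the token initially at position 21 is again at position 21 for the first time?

Follow position 21 under repeated in-shuffles:
21 → 11 → 22 → 13 → 26 → 21
It first returns after 5 in-shuffles.

5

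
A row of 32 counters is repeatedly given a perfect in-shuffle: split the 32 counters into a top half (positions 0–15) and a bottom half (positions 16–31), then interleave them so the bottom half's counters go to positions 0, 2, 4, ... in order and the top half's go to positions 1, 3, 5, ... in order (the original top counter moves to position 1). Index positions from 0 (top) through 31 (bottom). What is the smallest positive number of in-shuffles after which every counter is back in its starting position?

10

The in-shuffle permutes the 32 positions with cycle lengths [2, 10, 10, 10].
Every counter is home exactly when every cycle has completed a whole number of laps, i.e. after lcm(2, 10) = 10 in-shuffles.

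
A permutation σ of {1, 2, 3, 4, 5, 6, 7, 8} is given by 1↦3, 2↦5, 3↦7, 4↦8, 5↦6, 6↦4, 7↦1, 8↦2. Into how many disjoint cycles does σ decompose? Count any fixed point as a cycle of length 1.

Cycle decomposition: (1 3 7) (2 5 6 4 8).
2 cycles.

2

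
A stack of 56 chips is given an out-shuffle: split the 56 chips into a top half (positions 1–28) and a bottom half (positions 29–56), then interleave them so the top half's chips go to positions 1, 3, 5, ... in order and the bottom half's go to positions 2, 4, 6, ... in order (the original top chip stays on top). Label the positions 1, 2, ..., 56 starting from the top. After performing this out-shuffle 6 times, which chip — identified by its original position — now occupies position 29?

53

Work backwards from position 29, undoing one out-shuffle at a time:
29 ← 15 ← 8 ← 32 ← 44 ← 50 ← 53
So the chip now at position 29 started at position 53.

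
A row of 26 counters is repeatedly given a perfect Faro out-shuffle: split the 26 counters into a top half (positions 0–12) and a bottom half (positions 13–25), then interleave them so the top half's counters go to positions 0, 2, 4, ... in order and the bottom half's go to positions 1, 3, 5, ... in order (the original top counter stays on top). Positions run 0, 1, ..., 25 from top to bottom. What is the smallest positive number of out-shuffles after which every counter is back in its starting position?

The out-shuffle permutes the 26 positions with cycle lengths [1, 1, 4, 20].
Every counter is home exactly when every cycle has completed a whole number of laps, i.e. after lcm(1, 4, 20) = 20 out-shuffles.

20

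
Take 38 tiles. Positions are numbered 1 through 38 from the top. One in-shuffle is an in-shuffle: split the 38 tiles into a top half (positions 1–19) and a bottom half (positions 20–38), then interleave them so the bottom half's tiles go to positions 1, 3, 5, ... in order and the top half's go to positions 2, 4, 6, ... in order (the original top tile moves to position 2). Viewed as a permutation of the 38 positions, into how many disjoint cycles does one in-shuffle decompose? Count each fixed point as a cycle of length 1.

Trace each unvisited position around until it returns:
(1 2 4 8 16 32 ... len 12) (3 6 12 24 9 18 ... len 12) (7 14 28 17 34 29 ... len 12) (13 26)
4 cycles in total.

4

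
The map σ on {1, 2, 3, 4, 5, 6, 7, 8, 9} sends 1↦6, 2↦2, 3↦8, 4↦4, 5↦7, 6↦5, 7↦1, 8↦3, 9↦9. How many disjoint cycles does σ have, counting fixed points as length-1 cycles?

Cycle decomposition: (1 6 5 7) (2) (3 8) (4) (9).
5 cycles.

5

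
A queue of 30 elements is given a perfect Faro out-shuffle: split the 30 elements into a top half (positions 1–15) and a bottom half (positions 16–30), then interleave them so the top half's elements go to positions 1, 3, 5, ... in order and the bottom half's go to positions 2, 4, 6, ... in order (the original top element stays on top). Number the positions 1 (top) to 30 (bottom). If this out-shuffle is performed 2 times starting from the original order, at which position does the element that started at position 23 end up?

2

Track the element's position through each out-shuffle:
23 → 16 → 2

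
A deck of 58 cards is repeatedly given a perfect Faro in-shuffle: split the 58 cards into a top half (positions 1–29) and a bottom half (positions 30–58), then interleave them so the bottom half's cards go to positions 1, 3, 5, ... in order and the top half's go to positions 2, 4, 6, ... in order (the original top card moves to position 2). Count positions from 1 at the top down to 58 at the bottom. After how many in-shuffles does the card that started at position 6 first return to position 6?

58

Follow position 6 under repeated in-shuffles:
6 → 12 → 24 → 48 → 37 → 15 → 30 → 1 → ... → 6 (length 58)
It first returns after 58 in-shuffles.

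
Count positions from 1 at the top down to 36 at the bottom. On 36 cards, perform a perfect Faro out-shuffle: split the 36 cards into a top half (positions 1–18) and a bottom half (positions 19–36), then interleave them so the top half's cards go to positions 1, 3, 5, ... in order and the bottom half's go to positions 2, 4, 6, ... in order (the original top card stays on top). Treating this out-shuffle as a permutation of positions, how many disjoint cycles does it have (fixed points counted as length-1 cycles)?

7

Trace each unvisited position around until it returns:
(1) (2 3 5 9 17 33 ... len 12) (4 7 13 25 14 27 ... len 12) (6 11 21) (8 15 29 22) (16 31 26) (36)
7 cycles in total.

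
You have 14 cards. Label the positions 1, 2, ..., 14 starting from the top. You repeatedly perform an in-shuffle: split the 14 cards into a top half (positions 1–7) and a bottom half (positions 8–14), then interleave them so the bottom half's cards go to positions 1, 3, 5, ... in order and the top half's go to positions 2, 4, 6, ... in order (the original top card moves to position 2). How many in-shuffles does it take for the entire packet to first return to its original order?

The in-shuffle permutes the 14 positions with cycle lengths [2, 4, 4, 4].
Every card is home exactly when every cycle has completed a whole number of laps, i.e. after lcm(2, 4) = 4 in-shuffles.

4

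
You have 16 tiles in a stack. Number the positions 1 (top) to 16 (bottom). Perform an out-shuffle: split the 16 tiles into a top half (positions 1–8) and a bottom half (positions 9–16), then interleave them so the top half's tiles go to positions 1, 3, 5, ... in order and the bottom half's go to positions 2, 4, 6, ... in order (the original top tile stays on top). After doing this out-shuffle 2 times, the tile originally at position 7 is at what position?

10

Track the tile's position through each out-shuffle:
7 → 13 → 10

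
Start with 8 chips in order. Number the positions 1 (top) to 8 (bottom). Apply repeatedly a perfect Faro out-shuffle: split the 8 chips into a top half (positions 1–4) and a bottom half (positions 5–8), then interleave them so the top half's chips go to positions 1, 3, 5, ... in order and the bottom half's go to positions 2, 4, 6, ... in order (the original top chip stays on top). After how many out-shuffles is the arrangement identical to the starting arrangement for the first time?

3

The out-shuffle permutes the 8 positions with cycle lengths [1, 1, 3, 3].
Every chip is home exactly when every cycle has completed a whole number of laps, i.e. after lcm(1, 3) = 3 out-shuffles.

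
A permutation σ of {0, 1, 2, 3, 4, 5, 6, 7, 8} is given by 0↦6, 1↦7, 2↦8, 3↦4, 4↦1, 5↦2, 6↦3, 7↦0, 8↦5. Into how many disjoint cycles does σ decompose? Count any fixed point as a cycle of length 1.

Cycle decomposition: (0 6 3 4 1 7) (2 8 5).
2 cycles.

2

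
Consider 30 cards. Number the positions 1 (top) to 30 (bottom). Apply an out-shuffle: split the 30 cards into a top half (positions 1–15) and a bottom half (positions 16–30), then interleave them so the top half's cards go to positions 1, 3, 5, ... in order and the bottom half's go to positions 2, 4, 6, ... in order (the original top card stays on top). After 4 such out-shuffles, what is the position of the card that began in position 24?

21

Track the card's position through each out-shuffle:
24 → 18 → 6 → 11 → 21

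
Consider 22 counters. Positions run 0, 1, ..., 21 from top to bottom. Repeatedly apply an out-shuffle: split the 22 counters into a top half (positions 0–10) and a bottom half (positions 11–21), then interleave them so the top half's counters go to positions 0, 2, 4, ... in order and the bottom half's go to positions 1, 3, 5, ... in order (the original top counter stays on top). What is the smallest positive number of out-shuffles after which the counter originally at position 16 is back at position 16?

Follow position 16 under repeated out-shuffles:
16 → 11 → 1 → 2 → 4 → 8 → 16
It first returns after 6 out-shuffles.

6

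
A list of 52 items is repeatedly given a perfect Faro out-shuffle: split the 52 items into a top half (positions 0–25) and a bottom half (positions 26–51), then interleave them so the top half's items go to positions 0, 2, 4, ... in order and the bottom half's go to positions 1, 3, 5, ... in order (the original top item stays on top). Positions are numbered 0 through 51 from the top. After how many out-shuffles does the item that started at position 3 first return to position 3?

8

Follow position 3 under repeated out-shuffles:
3 → 6 → 12 → 24 → 48 → 45 → 39 → 27 → 3
It first returns after 8 out-shuffles.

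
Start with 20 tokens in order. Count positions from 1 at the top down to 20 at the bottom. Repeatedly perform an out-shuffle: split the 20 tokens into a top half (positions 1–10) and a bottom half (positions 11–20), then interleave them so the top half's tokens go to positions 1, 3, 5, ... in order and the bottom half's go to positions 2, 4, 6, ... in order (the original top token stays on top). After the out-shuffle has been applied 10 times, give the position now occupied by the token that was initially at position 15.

11

Track the token's position through each out-shuffle:
15 → 10 → 19 → 18 → 16 → 12 → 4 → 7 → 13 → 6 → 11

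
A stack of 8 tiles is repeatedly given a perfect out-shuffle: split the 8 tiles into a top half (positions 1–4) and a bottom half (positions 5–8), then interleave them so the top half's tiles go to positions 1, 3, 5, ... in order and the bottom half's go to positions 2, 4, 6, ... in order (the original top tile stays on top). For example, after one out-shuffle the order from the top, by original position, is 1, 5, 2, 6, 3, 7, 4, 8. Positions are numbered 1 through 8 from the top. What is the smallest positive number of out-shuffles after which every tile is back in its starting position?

The out-shuffle permutes the 8 positions with cycle lengths [1, 1, 3, 3].
Every tile is home exactly when every cycle has completed a whole number of laps, i.e. after lcm(1, 3) = 3 out-shuffles.

3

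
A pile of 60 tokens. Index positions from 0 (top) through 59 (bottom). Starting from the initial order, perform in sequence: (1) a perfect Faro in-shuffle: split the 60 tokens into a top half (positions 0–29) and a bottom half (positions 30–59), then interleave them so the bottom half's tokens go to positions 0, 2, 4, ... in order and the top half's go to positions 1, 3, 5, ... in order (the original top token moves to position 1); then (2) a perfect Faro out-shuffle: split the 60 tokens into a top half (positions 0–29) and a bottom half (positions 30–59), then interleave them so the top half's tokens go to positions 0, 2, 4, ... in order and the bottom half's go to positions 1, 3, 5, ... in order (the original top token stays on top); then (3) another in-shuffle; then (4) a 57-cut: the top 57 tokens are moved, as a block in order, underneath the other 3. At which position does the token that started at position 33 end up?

28

Track the token from position 33 forward through each operation:
  after op 1 (in-shuffle): 33 → 6
  after op 2 (out-shuffle): 6 → 12
  after op 3 (in-shuffle): 12 → 25
  after op 4 (cut 57): 25 → 28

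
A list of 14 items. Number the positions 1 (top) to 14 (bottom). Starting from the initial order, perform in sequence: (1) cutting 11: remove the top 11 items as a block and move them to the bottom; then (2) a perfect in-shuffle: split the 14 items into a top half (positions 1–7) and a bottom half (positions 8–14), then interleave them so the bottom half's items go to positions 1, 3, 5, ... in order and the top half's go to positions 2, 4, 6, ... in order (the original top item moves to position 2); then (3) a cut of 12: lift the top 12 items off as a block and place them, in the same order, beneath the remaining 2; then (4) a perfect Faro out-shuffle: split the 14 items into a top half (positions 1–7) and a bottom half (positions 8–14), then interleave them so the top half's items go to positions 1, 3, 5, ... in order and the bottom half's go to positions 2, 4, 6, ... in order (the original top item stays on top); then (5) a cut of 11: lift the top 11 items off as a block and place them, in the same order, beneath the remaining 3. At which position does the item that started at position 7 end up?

2

Track the item from position 7 forward through each operation:
  after op 1 (cut 11): 7 → 10
  after op 2 (in-shuffle): 10 → 5
  after op 3 (cut 12): 5 → 7
  after op 4 (out-shuffle): 7 → 13
  after op 5 (cut 11): 13 → 2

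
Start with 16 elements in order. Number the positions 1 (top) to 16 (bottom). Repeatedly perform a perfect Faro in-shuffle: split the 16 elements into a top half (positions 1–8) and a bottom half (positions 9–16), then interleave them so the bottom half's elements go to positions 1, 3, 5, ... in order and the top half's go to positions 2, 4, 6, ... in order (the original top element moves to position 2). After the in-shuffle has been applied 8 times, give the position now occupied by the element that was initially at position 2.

2

Track the element's position through each in-shuffle:
2 → 4 → 8 → 16 → 15 → 13 → 9 → 1 → 2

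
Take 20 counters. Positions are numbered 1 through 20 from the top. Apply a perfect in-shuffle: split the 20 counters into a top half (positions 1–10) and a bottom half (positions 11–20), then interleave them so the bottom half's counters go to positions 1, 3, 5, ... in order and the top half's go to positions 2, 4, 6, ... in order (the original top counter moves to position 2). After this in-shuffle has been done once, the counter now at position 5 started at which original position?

Work backwards from position 5, undoing one in-shuffle at a time:
5 ← 13
So the counter now at position 5 started at position 13.

13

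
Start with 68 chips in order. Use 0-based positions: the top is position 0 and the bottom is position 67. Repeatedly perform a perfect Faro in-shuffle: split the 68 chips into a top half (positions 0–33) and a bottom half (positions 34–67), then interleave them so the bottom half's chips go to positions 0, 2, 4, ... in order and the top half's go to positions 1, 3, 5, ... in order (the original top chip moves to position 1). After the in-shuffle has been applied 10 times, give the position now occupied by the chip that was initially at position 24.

Track the chip's position through each in-shuffle:
24 → 49 → 30 → 61 → 54 → 40 → 12 → 25 → 51 → 34 → 0

0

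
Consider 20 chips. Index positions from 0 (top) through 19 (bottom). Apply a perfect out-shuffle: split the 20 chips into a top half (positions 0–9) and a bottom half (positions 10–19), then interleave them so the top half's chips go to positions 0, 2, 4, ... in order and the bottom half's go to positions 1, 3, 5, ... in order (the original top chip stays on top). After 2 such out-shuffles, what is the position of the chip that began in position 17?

11

Track the chip's position through each out-shuffle:
17 → 15 → 11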